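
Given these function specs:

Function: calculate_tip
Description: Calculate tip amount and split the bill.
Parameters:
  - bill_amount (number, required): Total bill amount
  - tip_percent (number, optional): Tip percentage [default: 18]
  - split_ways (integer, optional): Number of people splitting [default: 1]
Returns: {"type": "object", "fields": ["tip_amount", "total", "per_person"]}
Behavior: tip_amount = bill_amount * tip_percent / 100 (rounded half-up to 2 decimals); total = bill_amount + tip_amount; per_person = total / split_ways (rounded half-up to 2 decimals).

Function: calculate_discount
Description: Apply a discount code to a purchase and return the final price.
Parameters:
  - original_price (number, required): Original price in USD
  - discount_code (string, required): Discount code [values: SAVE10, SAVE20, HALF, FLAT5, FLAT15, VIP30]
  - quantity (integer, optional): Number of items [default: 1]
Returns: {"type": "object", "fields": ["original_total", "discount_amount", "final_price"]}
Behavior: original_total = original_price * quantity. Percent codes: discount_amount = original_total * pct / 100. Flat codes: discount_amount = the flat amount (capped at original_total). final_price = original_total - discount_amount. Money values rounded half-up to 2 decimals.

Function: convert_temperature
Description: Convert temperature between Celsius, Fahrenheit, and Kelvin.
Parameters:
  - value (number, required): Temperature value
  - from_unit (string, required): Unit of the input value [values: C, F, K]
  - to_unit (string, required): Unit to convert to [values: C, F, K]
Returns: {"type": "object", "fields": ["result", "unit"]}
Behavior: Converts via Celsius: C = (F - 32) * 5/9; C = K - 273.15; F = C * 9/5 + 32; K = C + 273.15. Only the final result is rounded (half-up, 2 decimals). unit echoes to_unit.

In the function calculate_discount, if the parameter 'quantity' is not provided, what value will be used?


The calculate_discount spec declares:
  - quantity (integer, optional): Number of items [default: 1]
Default:
1


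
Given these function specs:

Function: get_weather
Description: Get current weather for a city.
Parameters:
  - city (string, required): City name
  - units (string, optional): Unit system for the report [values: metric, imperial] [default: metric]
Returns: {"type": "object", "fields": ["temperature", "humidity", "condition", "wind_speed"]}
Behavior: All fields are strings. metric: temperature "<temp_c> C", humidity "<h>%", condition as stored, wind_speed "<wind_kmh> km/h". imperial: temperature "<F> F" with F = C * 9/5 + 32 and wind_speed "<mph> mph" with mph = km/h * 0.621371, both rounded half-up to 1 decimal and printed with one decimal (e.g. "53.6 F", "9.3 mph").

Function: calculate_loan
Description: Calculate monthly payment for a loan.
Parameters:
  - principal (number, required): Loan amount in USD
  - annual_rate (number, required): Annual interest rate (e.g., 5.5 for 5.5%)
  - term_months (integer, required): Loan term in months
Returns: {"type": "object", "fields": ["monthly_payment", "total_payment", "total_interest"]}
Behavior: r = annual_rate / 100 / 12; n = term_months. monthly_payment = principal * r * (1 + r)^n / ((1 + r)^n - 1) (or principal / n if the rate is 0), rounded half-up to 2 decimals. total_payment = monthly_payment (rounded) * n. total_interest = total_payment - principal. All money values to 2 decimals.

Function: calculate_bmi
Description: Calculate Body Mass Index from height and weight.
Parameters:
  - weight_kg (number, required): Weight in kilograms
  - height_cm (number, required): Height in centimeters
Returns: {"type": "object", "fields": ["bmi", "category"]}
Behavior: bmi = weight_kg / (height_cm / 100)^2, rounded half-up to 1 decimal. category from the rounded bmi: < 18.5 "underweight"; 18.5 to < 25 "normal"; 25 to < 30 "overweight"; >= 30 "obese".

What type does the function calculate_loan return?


The calculate_loan spec declares Returns: {"type": "object", "fields": ["monthly_payment", "total_payment", "total_interest"]}
Type:
object


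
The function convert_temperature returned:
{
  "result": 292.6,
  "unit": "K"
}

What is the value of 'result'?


292.6


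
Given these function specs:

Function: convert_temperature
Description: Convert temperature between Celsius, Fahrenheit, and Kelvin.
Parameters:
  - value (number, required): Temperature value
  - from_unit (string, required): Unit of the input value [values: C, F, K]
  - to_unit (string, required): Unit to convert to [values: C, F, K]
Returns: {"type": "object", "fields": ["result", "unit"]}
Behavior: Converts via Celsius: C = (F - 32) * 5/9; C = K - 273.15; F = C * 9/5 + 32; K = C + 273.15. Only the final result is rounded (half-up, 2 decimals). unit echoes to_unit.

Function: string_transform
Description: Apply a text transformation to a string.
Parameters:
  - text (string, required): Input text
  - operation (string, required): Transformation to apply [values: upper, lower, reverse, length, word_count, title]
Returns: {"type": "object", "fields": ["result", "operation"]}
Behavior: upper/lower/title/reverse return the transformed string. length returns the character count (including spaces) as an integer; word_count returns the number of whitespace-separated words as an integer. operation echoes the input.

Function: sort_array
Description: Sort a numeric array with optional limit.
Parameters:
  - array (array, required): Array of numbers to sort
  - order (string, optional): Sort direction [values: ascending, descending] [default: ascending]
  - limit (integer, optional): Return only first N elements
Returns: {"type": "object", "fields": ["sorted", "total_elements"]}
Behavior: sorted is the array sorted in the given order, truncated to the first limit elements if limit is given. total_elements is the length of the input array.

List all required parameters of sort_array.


Parameters of sort_array and their required/optional flag:
  array: required
  order: optional
  limit: optional
array


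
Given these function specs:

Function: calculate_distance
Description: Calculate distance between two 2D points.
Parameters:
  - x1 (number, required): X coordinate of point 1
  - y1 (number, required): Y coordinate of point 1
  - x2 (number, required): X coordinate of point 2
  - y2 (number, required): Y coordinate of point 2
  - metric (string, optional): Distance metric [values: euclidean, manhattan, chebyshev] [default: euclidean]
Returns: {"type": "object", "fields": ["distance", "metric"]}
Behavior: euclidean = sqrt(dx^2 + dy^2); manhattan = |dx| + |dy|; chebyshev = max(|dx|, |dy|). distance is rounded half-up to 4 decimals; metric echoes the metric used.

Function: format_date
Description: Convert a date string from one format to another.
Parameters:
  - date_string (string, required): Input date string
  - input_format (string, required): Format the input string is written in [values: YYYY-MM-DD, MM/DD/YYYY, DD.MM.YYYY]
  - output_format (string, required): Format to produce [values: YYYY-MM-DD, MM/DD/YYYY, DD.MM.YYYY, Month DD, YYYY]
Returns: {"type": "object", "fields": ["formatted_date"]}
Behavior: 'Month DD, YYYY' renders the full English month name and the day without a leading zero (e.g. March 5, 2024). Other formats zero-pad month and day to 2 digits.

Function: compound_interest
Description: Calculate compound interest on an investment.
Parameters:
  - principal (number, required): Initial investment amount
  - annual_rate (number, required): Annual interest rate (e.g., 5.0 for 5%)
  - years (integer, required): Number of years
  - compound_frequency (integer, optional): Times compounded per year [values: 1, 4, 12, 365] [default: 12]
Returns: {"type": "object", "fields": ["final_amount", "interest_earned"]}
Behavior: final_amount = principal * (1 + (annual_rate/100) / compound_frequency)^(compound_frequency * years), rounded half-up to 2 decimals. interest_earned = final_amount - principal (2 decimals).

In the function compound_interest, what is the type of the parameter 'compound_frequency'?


The compound_interest spec declares:
  - compound_frequency (integer, optional): Times compounded per year [values: 1, 4, 12, 365] [default: 12]
Type:
integer


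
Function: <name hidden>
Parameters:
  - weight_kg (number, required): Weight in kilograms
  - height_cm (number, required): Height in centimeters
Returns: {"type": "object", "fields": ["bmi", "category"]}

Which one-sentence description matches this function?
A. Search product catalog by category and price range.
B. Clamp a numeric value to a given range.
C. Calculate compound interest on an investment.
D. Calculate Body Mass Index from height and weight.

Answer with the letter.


Parameters weight_kg, height_cm and return ["bmi", "category"] fit: Calculate Body Mass Index from height and weight.
D


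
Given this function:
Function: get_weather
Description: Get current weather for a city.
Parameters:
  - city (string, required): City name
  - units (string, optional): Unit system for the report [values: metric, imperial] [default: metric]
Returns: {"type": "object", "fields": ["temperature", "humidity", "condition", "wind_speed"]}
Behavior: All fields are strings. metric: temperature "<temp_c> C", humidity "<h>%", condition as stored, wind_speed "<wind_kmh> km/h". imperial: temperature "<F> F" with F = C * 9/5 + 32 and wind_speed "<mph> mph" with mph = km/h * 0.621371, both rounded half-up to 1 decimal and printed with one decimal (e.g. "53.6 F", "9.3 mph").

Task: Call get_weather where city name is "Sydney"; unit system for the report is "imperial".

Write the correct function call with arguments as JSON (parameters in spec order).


Mapping each described value to its parameter name:
  'City name' -> city = "Sydney"
  'Unit system for the report' -> units = "imperial"
get_weather({"city": "Sydney", "units": "imperial"})


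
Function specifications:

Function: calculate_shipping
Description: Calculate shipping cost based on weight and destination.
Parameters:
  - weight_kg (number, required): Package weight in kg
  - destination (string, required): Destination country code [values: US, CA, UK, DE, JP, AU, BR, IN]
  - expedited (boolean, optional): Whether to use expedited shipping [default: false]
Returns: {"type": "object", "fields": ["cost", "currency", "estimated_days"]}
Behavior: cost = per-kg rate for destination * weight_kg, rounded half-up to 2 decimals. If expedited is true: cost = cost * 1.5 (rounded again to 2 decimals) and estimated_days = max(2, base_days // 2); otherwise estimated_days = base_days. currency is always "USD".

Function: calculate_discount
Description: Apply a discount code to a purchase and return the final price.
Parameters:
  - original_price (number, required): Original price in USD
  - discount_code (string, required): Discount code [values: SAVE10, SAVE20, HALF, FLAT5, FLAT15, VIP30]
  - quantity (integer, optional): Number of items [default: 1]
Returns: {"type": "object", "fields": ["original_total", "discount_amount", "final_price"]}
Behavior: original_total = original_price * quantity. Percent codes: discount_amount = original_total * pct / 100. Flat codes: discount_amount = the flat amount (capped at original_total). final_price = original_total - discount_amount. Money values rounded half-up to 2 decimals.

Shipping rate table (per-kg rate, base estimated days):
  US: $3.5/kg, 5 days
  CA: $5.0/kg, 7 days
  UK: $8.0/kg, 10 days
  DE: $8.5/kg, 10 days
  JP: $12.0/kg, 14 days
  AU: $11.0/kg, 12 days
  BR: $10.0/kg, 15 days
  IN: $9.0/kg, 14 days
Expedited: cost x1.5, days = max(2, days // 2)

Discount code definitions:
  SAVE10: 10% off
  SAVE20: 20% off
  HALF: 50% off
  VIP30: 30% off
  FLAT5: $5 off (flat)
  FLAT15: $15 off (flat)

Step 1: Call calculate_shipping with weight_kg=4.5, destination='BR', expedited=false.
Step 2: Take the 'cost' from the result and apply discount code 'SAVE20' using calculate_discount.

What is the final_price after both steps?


Step 1: calculate_shipping(weight_kg=4.5, destination=BR, expedited=false)
  Rate for BR: $10.0/kg, base 15 days
  cost = 10.0 * 4.5 = 45 -> 45.00
  expedited not set/false: estimated_days = 15
  -> cost = 45.00 USD
Step 2: calculate_discount(original_price=45.0, discount_code=SAVE20, quantity=1)
  original_total = 45.0 * 1 = 45.00
  SAVE20 = 20% off: discount_amount = 45.00 * 20/100 = 9 -> 9.00
  final_price = 45.00 - 9.00 = 36.00
  -> final_price = 36.00
$36.00


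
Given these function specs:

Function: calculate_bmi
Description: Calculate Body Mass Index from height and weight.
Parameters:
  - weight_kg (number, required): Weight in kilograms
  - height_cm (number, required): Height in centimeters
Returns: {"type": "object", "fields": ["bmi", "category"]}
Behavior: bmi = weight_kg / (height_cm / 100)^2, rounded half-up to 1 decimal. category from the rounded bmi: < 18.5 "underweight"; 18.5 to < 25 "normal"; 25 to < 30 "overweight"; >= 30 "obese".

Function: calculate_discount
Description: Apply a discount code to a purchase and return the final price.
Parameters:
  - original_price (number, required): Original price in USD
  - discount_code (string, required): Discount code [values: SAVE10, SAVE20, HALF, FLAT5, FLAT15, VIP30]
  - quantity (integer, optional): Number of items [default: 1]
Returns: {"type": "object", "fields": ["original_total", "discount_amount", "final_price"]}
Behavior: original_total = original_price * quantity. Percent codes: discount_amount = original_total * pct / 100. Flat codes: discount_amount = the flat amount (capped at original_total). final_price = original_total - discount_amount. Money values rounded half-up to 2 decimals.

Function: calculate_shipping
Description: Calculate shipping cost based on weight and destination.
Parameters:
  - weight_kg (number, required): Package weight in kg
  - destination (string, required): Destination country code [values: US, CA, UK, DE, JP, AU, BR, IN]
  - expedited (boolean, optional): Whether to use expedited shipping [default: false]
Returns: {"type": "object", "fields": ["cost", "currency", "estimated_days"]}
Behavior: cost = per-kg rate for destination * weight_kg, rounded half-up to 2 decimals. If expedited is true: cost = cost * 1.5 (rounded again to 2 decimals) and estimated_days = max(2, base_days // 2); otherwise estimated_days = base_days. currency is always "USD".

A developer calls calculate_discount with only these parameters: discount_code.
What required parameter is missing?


Required parameters: original_price, discount_code
Provided: discount_code
Missing: original_price
original_price


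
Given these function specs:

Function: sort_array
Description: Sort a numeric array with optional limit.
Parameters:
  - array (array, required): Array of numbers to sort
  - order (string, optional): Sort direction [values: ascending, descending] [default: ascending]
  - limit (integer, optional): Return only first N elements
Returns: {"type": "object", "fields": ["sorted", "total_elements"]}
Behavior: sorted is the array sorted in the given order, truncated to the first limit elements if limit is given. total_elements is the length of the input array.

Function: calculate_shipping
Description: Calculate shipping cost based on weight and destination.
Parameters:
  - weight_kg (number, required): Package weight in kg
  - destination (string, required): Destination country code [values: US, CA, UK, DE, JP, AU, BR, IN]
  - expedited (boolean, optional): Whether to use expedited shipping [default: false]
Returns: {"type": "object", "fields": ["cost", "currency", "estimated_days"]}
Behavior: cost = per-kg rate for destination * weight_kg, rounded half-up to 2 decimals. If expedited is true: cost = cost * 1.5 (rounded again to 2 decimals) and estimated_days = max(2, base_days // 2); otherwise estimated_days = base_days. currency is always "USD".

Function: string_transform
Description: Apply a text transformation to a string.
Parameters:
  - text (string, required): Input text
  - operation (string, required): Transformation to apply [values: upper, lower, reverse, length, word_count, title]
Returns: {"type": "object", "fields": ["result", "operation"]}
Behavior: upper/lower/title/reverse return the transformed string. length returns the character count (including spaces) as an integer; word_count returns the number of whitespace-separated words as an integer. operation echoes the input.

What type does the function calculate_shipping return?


The calculate_shipping spec declares Returns: {"type": "object", "fields": ["cost", "currency", "estimated_days"]}
Type:
object


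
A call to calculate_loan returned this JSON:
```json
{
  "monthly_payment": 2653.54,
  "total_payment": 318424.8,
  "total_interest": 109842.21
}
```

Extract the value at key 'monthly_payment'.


2653.54


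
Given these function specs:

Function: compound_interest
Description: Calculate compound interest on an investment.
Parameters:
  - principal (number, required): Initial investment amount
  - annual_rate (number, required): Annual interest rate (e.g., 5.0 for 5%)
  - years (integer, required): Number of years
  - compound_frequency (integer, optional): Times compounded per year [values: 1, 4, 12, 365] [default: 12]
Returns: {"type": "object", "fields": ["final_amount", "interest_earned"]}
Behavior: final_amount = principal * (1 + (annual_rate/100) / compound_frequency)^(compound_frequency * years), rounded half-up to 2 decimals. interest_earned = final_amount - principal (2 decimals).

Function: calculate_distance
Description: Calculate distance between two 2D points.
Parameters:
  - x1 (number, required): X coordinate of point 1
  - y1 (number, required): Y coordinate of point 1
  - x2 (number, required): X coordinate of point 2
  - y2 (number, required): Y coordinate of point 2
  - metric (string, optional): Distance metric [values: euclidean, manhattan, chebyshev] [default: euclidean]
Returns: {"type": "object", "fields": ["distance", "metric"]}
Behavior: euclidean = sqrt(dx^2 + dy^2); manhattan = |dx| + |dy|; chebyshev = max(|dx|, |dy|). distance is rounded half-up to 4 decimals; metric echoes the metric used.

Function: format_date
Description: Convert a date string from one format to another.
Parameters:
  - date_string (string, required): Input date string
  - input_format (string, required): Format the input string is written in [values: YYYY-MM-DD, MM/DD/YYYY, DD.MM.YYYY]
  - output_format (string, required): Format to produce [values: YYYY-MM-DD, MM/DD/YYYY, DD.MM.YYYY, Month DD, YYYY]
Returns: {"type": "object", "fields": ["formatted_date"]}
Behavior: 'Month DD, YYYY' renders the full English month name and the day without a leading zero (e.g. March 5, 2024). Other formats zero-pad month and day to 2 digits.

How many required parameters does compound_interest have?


Parameters of compound_interest: principal (required), annual_rate (required), years (required), compound_frequency (optional)
Required count:
3


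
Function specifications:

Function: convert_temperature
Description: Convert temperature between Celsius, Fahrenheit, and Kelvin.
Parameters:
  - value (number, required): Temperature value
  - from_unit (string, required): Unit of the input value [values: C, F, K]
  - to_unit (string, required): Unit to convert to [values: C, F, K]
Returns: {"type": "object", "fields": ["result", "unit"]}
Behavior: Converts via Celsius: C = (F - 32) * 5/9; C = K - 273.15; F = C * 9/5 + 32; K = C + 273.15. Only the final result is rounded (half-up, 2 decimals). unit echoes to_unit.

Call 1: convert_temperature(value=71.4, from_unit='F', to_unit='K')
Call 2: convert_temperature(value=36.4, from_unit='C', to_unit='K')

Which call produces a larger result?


Call 1:
  To C: (71.4 - 32) * 5/9 = 21.888889
  To K: 21.888889 + 273.15 = 295.038889
  Round to 2 decimals: 295.04
  -> 295.04 K
Call 2:
  Input already in C: 36.4
  To K: 36.4 + 273.15 = 309.55
  Round to 2 decimals: 309.55
  -> 309.55 K
Call 2 (309.55 K)


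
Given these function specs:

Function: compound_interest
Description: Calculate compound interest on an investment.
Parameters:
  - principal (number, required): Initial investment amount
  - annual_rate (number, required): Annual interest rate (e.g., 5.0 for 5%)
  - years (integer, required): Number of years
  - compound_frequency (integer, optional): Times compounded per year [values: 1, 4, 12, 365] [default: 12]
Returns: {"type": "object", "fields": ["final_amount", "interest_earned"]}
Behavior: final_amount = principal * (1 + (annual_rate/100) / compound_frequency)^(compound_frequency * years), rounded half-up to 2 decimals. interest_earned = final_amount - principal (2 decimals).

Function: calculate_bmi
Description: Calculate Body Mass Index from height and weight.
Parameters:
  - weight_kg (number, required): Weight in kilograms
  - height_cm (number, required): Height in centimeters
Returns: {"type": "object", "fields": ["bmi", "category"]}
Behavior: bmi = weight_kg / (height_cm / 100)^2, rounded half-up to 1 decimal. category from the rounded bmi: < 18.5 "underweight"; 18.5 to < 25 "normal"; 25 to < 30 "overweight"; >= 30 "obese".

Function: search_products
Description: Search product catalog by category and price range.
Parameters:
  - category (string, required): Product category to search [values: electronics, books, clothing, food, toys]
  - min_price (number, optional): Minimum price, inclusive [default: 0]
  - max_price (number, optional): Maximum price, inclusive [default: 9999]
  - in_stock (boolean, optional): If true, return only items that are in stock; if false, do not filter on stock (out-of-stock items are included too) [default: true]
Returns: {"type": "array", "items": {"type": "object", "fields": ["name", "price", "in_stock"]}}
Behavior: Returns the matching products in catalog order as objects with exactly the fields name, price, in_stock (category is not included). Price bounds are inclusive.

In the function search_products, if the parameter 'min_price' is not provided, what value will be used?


The search_products spec declares:
  - min_price (number, optional): Minimum price, inclusive [default: 0]
Default:
0


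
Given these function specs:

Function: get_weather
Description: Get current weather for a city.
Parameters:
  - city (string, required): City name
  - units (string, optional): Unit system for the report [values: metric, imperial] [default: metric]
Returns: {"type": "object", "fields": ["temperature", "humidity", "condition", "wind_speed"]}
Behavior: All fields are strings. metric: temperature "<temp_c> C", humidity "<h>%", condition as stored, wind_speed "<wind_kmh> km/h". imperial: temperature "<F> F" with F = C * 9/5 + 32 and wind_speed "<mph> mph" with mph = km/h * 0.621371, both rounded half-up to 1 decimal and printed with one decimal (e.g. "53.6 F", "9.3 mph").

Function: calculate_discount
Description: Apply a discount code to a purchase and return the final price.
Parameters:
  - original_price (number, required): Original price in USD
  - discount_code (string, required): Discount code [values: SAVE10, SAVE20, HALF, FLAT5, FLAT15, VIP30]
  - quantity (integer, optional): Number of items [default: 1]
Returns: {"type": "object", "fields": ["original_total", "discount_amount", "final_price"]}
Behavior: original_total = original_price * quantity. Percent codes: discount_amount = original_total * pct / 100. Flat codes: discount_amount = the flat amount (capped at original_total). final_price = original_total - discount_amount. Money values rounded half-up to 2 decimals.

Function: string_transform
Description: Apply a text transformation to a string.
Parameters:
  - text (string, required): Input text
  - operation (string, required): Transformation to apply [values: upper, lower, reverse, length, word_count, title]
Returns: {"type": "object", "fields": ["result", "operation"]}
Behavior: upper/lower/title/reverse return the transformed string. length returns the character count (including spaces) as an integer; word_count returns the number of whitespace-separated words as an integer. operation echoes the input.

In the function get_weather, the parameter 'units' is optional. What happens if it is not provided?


The get_weather spec declares:
  - units (string, optional): Unit system for the report [values: metric, imperial] [default: metric]
It defaults to metric


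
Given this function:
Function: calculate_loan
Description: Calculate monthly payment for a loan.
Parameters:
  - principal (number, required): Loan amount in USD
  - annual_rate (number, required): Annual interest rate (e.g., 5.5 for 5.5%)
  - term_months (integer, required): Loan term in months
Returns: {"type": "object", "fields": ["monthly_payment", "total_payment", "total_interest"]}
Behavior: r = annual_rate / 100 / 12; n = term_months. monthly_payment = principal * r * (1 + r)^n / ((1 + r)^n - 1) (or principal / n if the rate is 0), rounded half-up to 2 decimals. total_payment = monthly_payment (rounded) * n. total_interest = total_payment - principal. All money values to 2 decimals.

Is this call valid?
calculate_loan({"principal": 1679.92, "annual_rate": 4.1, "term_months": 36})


Checking all required parameters present and types match... All valid.
Valid


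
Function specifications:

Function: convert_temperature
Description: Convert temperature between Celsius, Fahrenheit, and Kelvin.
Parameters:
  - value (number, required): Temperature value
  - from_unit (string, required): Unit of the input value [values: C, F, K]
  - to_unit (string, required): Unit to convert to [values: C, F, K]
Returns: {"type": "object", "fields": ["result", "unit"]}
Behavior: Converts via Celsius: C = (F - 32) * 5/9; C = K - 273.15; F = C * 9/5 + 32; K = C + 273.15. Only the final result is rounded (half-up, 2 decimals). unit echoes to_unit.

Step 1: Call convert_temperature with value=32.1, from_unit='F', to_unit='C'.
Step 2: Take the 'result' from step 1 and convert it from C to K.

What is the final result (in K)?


Step 1: convert_temperature(value=32.1, from_unit=F, to_unit=C)
  To C: (32.1 - 32) * 5/9 = 0.055556
  Target is C: 0.055556
  Round to 2 decimals: 0.06
  -> result = 0.06 C
Step 2: convert_temperature(value=0.06, from_unit=C, to_unit=K)
  Input already in C: 0.06
  To K: 0.06 + 273.15 = 273.21
  Round to 2 decimals: 273.21
  -> result = 273.21 K
273.21 K


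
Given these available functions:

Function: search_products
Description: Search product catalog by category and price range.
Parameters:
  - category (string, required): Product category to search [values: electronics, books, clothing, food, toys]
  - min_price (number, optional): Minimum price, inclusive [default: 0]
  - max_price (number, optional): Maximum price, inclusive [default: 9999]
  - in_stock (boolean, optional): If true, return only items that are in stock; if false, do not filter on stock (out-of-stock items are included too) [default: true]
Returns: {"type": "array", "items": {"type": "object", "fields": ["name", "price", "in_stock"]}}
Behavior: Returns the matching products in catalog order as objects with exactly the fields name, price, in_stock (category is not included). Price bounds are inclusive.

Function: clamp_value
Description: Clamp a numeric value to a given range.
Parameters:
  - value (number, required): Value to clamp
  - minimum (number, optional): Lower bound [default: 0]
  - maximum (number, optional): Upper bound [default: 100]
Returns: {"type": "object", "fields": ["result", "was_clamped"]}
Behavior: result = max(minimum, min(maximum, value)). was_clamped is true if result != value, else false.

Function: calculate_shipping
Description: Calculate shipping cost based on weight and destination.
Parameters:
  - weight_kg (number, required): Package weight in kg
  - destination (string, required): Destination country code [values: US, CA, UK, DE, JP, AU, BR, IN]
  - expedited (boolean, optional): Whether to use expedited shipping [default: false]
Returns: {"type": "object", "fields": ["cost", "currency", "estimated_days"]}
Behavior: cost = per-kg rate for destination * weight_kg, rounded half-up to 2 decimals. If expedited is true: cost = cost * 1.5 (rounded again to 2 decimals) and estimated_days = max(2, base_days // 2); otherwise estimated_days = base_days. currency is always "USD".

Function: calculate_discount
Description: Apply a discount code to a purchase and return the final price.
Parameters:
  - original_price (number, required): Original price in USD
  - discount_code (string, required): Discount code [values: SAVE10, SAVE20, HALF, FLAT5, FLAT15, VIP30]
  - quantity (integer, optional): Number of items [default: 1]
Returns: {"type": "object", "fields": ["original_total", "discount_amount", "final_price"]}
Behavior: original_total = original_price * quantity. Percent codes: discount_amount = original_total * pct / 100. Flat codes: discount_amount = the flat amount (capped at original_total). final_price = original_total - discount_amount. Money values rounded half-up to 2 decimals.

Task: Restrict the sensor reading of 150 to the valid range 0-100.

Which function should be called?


The task needs a function whose description is: Clamp a numeric value to a given range.
clamp_value


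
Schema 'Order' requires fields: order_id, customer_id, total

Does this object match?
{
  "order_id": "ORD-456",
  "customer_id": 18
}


Checking required fields...
Missing: total
Invalid - missing required field 'total'


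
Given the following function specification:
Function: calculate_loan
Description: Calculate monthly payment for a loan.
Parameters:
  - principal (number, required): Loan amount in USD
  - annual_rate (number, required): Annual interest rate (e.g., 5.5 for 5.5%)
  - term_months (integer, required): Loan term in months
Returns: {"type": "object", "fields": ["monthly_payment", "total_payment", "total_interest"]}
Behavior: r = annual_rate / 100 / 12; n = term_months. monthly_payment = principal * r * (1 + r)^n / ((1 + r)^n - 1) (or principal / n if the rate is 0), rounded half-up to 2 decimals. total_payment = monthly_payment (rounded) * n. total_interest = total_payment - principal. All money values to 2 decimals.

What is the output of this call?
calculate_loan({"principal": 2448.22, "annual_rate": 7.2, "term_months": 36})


r = 7.2 / 100 / 12 = 0.006 (keep full precision)
(1 + r)^36 = 1.24030161
monthly_payment = 2448.22 * 0.006 * 1.24030161 / (1.24030161 - 1) = 75.818 -> 75.82
total_payment = 75.82 * 36 = 2729.52
total_interest = 2729.52 - 2448.22 = 281.30
Output:
{"monthly_payment": 75.82, "total_payment": 2729.52, "total_interest": 281.3}


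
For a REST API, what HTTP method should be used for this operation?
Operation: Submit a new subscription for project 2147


GET = read, POST = create, PUT = update/replace, DELETE = remove
This operation is a create.
POST


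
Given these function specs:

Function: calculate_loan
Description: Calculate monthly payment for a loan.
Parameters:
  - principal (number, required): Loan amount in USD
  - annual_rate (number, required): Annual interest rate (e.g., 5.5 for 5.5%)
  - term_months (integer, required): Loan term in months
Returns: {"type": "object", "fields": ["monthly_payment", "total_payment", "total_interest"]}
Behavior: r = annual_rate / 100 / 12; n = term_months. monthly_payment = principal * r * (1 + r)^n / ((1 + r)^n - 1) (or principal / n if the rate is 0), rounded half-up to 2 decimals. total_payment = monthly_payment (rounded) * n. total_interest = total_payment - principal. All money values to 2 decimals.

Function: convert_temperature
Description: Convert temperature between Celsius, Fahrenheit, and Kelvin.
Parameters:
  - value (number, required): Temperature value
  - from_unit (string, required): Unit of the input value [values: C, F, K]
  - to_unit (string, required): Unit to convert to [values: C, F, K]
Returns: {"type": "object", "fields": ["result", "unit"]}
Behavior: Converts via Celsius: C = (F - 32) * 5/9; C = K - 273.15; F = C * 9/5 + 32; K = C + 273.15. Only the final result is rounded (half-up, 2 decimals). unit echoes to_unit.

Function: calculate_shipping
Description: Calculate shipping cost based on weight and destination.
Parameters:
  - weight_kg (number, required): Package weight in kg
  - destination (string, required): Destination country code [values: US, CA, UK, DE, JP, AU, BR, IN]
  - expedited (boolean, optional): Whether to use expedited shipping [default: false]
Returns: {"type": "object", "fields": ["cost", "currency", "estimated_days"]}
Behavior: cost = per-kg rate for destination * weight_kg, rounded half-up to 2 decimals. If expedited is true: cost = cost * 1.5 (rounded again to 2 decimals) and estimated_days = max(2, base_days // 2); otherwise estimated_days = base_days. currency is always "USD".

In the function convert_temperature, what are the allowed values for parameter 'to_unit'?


The convert_temperature spec declares:
  - to_unit (string, required): Unit to convert to [values: C, F, K]
Allowed values:
C, F, K


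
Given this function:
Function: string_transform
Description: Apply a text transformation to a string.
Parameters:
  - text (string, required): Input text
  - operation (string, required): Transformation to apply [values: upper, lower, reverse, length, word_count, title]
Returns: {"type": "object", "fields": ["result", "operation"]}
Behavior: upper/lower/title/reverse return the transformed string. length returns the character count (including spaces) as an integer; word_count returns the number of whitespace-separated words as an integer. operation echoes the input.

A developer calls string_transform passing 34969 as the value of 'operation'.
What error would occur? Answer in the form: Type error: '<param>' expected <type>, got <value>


Spec: 'operation' is declared as string; 34969 is an integer.
Type error: 'operation' expected string, got 34969


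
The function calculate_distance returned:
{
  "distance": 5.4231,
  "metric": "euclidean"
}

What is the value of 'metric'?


euclidean


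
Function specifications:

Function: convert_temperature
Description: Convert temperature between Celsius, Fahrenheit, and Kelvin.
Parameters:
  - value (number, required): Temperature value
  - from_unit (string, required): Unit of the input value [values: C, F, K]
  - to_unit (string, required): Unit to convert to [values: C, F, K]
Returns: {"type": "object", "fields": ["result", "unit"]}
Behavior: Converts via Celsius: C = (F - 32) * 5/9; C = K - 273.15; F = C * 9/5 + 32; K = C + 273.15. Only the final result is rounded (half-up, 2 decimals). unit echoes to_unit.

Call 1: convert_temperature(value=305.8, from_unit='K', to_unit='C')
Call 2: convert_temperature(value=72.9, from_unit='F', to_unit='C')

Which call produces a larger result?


Call 1:
  To C: 305.8 - 273.15 = 32.65
  Target is C: 32.65
  Round to 2 decimals: 32.65
  -> 32.65 C
Call 2:
  To C: (72.9 - 32) * 5/9 = 22.722222
  Target is C: 22.722222
  Round to 2 decimals: 22.72
  -> 22.72 C
Call 1 (32.65 C)


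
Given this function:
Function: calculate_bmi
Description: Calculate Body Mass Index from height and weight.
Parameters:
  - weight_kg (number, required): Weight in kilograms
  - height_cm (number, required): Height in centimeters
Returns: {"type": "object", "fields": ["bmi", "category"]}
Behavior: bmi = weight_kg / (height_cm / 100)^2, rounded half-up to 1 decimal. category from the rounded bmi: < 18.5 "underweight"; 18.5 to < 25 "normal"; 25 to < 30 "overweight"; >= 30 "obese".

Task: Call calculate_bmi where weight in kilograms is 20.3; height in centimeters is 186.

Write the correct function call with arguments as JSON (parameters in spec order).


Mapping each described value to its parameter name:
  'Weight in kilograms' -> weight_kg = 20.3
  'Height in centimeters' -> height_cm = 186
calculate_bmi({"weight_kg": 20.3, "height_cm": 186})


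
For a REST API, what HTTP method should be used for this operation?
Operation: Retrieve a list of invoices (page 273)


GET = read, POST = create, PUT = update/replace, DELETE = remove
This operation is a read.
GET


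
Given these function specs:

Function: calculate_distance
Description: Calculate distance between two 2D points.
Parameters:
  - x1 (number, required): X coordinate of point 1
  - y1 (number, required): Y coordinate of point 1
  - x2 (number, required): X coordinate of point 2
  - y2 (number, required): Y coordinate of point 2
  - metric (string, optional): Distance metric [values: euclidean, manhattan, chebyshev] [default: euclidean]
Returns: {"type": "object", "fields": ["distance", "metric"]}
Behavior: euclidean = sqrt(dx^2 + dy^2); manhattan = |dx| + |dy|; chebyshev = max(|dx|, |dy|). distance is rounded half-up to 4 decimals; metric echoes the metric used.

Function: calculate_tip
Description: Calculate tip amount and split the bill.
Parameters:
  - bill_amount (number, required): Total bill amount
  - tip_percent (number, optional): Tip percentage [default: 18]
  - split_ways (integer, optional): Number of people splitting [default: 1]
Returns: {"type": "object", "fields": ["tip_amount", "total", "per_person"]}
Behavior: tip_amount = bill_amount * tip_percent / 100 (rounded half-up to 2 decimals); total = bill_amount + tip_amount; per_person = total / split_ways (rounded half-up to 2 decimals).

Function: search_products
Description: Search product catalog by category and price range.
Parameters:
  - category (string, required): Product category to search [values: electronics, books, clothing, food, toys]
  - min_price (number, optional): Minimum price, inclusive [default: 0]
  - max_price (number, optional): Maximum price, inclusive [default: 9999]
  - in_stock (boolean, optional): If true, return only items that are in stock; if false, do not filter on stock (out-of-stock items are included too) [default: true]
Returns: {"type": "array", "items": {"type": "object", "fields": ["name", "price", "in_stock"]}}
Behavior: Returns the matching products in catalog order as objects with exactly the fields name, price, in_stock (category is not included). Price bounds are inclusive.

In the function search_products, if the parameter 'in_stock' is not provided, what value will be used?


The search_products spec declares:
  - in_stock (boolean, optional): If true, return only items that are in stock; if false, do not filter on stock (out-of-stock items are included too) [default: true]
Default:
true


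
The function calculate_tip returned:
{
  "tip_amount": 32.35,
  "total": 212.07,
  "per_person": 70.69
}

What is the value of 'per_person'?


70.69


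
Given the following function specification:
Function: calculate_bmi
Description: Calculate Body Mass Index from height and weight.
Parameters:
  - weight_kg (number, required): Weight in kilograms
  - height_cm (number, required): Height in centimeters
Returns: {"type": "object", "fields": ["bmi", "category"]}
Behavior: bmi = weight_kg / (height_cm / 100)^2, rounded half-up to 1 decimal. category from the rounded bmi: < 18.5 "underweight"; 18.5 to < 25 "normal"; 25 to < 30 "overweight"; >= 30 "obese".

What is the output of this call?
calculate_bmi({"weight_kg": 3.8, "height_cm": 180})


height_m = 180 / 100 = 1.8
bmi = 3.8 / 1.8^2 = 3.8 / 3.24 = 1.17284 -> 1.2
1.2 < 18.5 -> underweight
Output:
{"bmi": 1.2, "category": "underweight"}


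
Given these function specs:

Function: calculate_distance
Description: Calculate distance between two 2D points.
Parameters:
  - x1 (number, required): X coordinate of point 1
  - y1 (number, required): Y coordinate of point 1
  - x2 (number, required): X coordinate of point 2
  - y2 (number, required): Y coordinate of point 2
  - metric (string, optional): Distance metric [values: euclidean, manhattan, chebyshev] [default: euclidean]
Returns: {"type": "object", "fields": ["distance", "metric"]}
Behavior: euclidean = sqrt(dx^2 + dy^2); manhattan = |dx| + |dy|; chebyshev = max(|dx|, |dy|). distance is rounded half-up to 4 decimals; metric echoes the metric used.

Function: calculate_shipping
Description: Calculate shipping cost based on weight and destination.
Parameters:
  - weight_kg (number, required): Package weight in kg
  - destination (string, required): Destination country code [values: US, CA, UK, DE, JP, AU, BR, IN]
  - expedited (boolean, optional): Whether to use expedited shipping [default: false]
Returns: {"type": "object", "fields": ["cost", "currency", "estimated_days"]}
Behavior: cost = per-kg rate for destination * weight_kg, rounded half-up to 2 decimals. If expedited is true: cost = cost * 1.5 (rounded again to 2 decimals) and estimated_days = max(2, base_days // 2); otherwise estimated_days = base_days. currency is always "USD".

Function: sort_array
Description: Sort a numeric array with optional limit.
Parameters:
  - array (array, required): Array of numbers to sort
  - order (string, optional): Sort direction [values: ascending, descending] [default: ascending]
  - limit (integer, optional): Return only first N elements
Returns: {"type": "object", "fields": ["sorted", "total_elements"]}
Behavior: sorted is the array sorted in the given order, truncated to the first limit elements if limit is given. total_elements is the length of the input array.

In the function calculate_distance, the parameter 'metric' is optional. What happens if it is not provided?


The calculate_distance spec declares:
  - metric (string, optional): Distance metric [values: euclidean, manhattan, chebyshev] [default: euclidean]
It defaults to euclidean
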